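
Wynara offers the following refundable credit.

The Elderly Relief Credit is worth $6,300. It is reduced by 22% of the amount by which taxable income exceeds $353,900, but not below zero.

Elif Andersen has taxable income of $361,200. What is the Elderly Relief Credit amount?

Elderly Relief Credit: 22% of the $7,300 excess over $353,900 is $1,606; credit = $6,300 − $1,606 = $4,694.

$4,694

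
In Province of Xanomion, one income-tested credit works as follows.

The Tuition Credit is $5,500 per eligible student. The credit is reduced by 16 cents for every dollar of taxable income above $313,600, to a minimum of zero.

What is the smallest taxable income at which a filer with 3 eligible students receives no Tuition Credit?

$416,725

Full credit = 3 × $5,500 = $16,500.
The credit falls by 16% of each dollar above $313,600, so it reaches zero when the excess is $16,500 / 16% = $103,125: income = $313,600 + $103,125 = $416,725.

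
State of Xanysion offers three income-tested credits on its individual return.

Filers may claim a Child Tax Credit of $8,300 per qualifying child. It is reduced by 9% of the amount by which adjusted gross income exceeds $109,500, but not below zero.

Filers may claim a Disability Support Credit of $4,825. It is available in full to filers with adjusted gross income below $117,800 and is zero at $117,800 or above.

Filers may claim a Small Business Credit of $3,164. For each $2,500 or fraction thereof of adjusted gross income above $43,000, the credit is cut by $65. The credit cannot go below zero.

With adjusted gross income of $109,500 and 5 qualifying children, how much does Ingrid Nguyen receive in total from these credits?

Child Tax Credit: base = 5 × $8,300 = $41,500. $109,500 is at or below the $109,500 threshold, so the full $41,500 applies.
Disability Support Credit: $109,500 is below the $117,800 cutoff, so the full $4,825 applies.
Small Business Credit: income exceeds $43,000 by $66,500, which is 27 full-or-partial $2,500 increments; reduction = 27 × $65 = $1,755, leaving $1,409.
Total: $41,500 + $4,825 + $1,409 = $47,734.

$47,734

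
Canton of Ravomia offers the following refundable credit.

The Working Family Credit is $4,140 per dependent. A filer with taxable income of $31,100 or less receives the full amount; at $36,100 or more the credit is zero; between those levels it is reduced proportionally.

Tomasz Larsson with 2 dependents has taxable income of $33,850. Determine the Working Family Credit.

$3,726

Working Family Credit: base = 2 × $4,140 = $8,280. $33,850 is $2,750 into a $5,000 phase-out range, leaving 2,250/5,000 of the credit: $8,280 × 2,250/5,000 = $3,726.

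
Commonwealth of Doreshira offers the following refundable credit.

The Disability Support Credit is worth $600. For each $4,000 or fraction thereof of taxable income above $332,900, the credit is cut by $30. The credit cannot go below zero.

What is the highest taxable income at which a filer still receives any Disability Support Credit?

$408,900

After 19 increments the reduction is 19 × $30 = $570, leaving $30; one more increment wipes it out. Increment 19 ends at excess 19 × $4,000 = $76,000, so the highest qualifying income is $332,900 + $76,000 = $408,900.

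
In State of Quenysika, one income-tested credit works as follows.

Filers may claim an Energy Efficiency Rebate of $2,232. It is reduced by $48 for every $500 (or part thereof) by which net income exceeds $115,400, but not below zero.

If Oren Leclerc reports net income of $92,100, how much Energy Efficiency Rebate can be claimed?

$2,232

Energy Efficiency Rebate: $92,100 is at or below the $115,400 threshold, so the full $2,232 applies.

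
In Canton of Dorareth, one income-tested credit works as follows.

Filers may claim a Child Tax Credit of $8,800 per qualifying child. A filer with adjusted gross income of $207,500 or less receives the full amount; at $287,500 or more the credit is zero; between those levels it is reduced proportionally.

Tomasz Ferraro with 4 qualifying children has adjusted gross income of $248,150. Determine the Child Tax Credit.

Child Tax Credit: base = 4 × $8,800 = $35,200. $248,150 is $40,650 into a $80,000 phase-out range, leaving 39,350/80,000 of the credit: $35,200 × 39,350/80,000 = $17,314.

$17,314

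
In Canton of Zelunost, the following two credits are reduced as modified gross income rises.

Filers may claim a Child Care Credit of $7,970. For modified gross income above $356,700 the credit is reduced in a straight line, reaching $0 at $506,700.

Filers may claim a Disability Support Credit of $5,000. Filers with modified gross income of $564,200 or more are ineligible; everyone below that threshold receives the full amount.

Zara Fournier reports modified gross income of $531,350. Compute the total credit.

$5,000

Child Care Credit: $531,350 is at or above $506,700, so the credit is $0.
Disability Support Credit: $531,350 is below the $564,200 cutoff, so the full $5,000 applies.
Total: $0 + $5,000 = $5,000.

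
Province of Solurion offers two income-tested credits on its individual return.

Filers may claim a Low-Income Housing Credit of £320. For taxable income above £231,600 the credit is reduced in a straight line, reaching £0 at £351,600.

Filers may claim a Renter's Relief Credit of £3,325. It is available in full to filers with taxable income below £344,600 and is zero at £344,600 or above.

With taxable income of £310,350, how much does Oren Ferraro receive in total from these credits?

Low-Income Housing Credit: £310,350 is £78,750 into a £120,000 phase-out range, leaving 41,250/120,000 of the credit: £320 × 41,250/120,000 = £110.
Renter's Relief Credit: £310,350 is below the £344,600 cutoff, so the full £3,325 applies.
Total: £110 + £3,325 = £3,435.

£3,435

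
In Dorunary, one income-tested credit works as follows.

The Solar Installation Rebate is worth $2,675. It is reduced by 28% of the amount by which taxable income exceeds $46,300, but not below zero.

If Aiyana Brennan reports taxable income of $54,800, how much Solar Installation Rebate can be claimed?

$295

Solar Installation Rebate: 28% of the $8,500 excess over $46,300 is $2,380; credit = $2,675 − $2,380 = $295.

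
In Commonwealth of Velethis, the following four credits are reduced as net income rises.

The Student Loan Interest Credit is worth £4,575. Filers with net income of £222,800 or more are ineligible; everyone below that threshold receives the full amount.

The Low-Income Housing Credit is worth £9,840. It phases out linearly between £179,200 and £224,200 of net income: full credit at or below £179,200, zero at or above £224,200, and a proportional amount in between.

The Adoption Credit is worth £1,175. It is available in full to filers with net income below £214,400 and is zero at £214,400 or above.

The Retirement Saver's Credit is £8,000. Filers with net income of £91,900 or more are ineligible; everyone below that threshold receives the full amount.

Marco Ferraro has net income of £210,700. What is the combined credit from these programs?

£8,702

Student Loan Interest Credit: £210,700 is below the £222,800 cutoff, so the full £4,575 applies.
Low-Income Housing Credit: £210,700 is £31,500 into a £45,000 phase-out range, leaving 13,500/45,000 of the credit: £9,840 × 13,500/45,000 = £2,952.
Adoption Credit: £210,700 is below the £214,400 cutoff, so the full £1,175 applies.
Retirement Saver's Credit: £210,700 meets or exceeds the £91,900 cutoff, so the credit is £0.
Total: £4,575 + £2,952 + £1,175 + £0 = £8,702.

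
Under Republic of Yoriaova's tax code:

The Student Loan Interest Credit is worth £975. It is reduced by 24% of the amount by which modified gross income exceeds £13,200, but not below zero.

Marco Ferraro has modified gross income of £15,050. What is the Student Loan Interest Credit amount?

£531

Student Loan Interest Credit: 24% of the £1,850 excess over £13,200 is £444; credit = £975 − £444 = £531.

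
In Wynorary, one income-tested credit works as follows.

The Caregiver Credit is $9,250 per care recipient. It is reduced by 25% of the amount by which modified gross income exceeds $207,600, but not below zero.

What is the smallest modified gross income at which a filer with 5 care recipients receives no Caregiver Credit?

$392,600

Full credit = 5 × $9,250 = $46,250.
The credit falls by 25% of each dollar above $207,600, so it reaches zero when the excess is $46,250 / 25% = $185,000: income = $207,600 + $185,000 = $392,600.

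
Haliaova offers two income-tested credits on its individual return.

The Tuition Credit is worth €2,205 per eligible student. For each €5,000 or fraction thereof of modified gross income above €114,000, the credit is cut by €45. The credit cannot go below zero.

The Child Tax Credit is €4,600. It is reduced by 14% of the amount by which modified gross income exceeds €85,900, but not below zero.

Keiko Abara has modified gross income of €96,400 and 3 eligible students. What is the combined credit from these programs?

Tuition Credit: base = 3 × €2,205 = €6,615. €96,400 is at or below the €114,000 threshold, so the full €6,615 applies.
Child Tax Credit: 14% of the €10,500 excess over €85,900 is €1,470; credit = €4,600 − €1,470 = €3,130.
Total: €6,615 + €3,130 = €9,745.

€9,745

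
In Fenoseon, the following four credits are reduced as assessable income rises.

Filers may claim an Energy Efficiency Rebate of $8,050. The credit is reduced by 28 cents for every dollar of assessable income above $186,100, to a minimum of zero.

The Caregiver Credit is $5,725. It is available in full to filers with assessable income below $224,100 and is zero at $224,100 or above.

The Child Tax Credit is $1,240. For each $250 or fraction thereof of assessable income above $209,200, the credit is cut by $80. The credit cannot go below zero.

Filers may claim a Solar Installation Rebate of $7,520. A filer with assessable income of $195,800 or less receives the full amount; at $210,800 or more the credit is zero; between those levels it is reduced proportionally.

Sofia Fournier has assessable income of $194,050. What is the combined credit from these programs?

$20,309

Energy Efficiency Rebate: 28% of the $7,950 excess over $186,100 is $2,226; credit = $8,050 − $2,226 = $5,824.
Caregiver Credit: $194,050 is below the $224,100 cutoff, so the full $5,725 applies.
Child Tax Credit: $194,050 is at or below the $209,200 threshold, so the full $1,240 applies.
Solar Installation Rebate: $194,050 is at or below the $195,800 threshold, so the full $7,520 applies.
Total: $5,824 + $5,725 + $1,240 + $7,520 = $20,309.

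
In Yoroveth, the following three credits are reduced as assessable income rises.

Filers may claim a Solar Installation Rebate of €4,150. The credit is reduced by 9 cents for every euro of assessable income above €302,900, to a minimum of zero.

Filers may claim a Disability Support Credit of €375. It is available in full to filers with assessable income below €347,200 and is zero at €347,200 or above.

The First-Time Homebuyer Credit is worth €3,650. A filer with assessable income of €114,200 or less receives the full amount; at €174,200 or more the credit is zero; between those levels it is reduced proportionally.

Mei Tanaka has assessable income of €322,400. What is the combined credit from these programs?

€2,770

Solar Installation Rebate: 9% of the €19,500 excess over €302,900 is €1,755; credit = €4,150 − €1,755 = €2,395.
Disability Support Credit: €322,400 is below the €347,200 cutoff, so the full €375 applies.
First-Time Homebuyer Credit: €322,400 is at or above €174,200, so the credit is €0.
Total: €2,395 + €375 + €0 = €2,770.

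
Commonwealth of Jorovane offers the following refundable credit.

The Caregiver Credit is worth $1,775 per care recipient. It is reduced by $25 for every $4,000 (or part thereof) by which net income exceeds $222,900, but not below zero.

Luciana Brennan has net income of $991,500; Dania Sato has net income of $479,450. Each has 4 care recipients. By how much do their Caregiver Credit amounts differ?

$3,200

Luciana ($991,500): Caregiver Credit: base = 4 × $1,775 = $7,100. income exceeds $222,900 by $768,600, which is 193 full-or-partial $4,000 increments; reduction = 193 × $25 = $4,825, leaving $2,275.
Dania ($479,450): Caregiver Credit: base = 4 × $1,775 = $7,100. income exceeds $222,900 by $256,550, which is 65 full-or-partial $4,000 increments; reduction = 65 × $25 = $1,625, leaving $5,475.
Difference: |$2,275 − $5,475| = $3,200.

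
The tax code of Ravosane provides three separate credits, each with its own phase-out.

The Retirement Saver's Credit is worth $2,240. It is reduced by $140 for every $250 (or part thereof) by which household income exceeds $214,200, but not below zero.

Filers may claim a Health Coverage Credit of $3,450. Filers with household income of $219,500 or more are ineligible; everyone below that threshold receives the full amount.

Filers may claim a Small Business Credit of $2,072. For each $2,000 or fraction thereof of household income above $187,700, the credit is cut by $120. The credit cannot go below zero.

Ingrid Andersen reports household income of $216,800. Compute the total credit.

$4,422

Retirement Saver's Credit: income exceeds $214,200 by $2,600, which is 11 full-or-partial $250 increments; reduction = 11 × $140 = $1,540, leaving $700.
Health Coverage Credit: $216,800 is below the $219,500 cutoff, so the full $3,450 applies.
Small Business Credit: income exceeds $187,700 by $29,100, which is 15 full-or-partial $2,000 increments; reduction = 15 × $120 = $1,800, leaving $272.
Total: $700 + $3,450 + $272 = $4,422.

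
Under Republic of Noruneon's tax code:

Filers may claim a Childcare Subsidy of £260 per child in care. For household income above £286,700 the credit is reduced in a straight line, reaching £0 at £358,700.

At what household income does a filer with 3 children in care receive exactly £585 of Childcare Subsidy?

Full credit = 3 × £260 = £780.
£585 is 585/780 of the full £780, so 195/780 of the £72,000 range has been used: income = £286,700 + £72,000 × 195/780 = £304,700.

£304,700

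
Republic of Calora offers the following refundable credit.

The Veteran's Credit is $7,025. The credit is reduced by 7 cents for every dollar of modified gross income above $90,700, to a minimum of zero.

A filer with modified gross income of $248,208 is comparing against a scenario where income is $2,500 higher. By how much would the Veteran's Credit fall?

$0

At $248,208 — 7% of the $157,508 excess over $90,700 is $11,025.56 ≥ base, so the credit is $0.
At $250,708 — 7% of the $160,008 excess over $90,700 is $11,200.56 ≥ base, so the credit is $0.
Lost: $0 − $0 = $0.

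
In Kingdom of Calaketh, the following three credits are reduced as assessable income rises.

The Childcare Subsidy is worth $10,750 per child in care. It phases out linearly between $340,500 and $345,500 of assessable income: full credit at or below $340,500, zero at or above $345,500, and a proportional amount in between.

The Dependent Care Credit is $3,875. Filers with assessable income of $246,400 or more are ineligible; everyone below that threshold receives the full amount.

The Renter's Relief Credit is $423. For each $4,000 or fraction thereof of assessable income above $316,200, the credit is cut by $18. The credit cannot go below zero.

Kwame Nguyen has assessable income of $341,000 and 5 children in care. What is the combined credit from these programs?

$48,672

Childcare Subsidy: base = 5 × $10,750 = $53,750. $341,000 is $500 into a $5,000 phase-out range, leaving 4,500/5,000 of the credit: $53,750 × 4,500/5,000 = $48,375.
Dependent Care Credit: $341,000 meets or exceeds the $246,400 cutoff, so the credit is $0.
Renter's Relief Credit: income exceeds $316,200 by $24,800, which is 7 full-or-partial $4,000 increments; reduction = 7 × $18 = $126, leaving $297.
Total: $48,375 + $0 + $297 = $48,672.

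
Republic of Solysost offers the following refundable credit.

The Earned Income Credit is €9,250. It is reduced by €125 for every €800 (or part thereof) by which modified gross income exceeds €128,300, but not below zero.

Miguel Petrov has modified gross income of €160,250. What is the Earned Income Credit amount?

€4,250

Earned Income Credit: income exceeds €128,300 by €31,950, which is 40 full-or-partial €800 increments; reduction = 40 × €125 = €5,000, leaving €4,250.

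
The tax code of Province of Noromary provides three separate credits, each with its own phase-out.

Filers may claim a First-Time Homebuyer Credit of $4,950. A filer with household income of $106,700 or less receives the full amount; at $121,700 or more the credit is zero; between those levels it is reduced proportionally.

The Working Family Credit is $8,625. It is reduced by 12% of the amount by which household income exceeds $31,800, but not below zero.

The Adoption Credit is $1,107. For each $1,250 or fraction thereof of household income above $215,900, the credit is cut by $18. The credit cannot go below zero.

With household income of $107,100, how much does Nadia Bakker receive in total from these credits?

$5,925

First-Time Homebuyer Credit: $107,100 is $400 into a $15,000 phase-out range, leaving 14,600/15,000 of the credit: $4,950 × 14,600/15,000 = $4,818.
Working Family Credit: 12% of the $75,300 excess over $31,800 is $9,036 ≥ base, so the credit is $0.
Adoption Credit: $107,100 is at or below the $215,900 threshold, so the full $1,107 applies.
Total: $4,818 + $0 + $1,107 = $5,925.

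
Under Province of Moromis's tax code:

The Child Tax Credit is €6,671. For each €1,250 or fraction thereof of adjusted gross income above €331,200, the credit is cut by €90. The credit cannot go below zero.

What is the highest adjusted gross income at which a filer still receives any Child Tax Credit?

€423,700

After 74 increments the reduction is 74 × €90 = €6,660, leaving €11; one more increment wipes it out. Increment 74 ends at excess 74 × €1,250 = €92,500, so the highest qualifying income is €331,200 + €92,500 = €423,700.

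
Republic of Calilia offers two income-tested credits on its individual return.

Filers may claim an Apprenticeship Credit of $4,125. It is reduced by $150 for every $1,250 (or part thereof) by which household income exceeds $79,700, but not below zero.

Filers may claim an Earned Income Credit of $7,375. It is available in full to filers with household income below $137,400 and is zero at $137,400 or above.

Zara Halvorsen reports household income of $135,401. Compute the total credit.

Apprenticeship Credit: income exceeds $79,700 by $55,701 → 45 increments × $150 = $6,750 ≥ base, so the credit is $0.
Earned Income Credit: $135,401 is below the $137,400 cutoff, so the full $7,375 applies.
Total: $0 + $7,375 = $7,375.

$7,375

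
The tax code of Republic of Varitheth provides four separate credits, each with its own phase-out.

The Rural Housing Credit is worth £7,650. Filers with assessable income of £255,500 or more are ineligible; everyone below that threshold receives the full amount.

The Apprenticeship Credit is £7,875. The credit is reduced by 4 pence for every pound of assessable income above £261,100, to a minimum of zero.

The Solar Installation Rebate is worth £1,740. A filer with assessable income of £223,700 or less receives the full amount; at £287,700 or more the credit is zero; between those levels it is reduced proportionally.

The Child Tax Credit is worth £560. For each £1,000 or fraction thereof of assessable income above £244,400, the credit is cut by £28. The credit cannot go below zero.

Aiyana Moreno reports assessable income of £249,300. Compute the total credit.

Rural Housing Credit: £249,300 is below the £255,500 cutoff, so the full £7,650 applies.
Apprenticeship Credit: £249,300 is at or below the £261,100 threshold, so the full £7,875 applies.
Solar Installation Rebate: £249,300 is £25,600 into a £64,000 phase-out range, leaving 38,400/64,000 of the credit: £1,740 × 38,400/64,000 = £1,044.
Child Tax Credit: income exceeds £244,400 by £4,900, which is 5 full-or-partial £1,000 increments; reduction = 5 × £28 = £140, leaving £420.
Total: £7,650 + £7,875 + £1,044 + £420 = £16,989.

£16,989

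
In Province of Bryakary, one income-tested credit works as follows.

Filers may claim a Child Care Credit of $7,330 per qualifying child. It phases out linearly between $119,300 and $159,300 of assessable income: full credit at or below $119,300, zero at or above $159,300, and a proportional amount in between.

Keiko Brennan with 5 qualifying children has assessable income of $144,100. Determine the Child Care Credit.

Child Care Credit: base = 5 × $7,330 = $36,650. $144,100 is $24,800 into a $40,000 phase-out range, leaving 15,200/40,000 of the credit: $36,650 × 15,200/40,000 = $13,927.

$13,927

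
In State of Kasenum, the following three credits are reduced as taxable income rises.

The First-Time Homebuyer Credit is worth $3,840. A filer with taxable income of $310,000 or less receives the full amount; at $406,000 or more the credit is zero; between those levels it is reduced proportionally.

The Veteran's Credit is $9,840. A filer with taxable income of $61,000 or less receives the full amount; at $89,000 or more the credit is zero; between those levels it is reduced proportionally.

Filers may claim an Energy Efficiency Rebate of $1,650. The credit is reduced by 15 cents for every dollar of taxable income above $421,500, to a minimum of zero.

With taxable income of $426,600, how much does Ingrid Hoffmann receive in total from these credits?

$885

First-Time Homebuyer Credit: $426,600 is at or above $406,000, so the credit is $0.
Veteran's Credit: $426,600 is at or above $89,000, so the credit is $0.
Energy Efficiency Rebate: 15% of the $5,100 excess over $421,500 is $765; credit = $1,650 − $765 = $885.
Total: $0 + $0 + $885 = $885.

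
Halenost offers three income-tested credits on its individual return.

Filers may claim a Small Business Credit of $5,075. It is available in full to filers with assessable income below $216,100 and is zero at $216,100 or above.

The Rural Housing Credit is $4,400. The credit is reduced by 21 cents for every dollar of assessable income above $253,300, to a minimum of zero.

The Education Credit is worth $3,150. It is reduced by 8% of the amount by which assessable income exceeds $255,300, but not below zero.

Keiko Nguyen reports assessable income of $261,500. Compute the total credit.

Small Business Credit: $261,500 meets or exceeds the $216,100 cutoff, so the credit is $0.
Rural Housing Credit: 21% of the $8,200 excess over $253,300 is $1,722; credit = $4,400 − $1,722 = $2,678.
Education Credit: 8% of the $6,200 excess over $255,300 is $496; credit = $3,150 − $496 = $2,654.
Total: $0 + $2,678 + $2,654 = $5,332.

$5,332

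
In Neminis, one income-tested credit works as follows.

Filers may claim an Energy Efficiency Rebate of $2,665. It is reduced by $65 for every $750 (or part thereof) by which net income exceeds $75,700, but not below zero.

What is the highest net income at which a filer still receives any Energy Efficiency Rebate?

$105,700

After 40 increments the reduction is 40 × $65 = $2,600, leaving $65; one more increment wipes it out. Increment 40 ends at excess 40 × $750 = $30,000, so the highest qualifying income is $75,700 + $30,000 = $105,700.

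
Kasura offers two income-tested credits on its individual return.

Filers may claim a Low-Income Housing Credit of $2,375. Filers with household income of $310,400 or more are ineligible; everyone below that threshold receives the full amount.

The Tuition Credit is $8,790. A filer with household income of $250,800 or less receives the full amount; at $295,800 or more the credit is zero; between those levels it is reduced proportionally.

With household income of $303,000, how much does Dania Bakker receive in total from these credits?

Low-Income Housing Credit: $303,000 is below the $310,400 cutoff, so the full $2,375 applies.
Tuition Credit: $303,000 is at or above $295,800, so the credit is $0.
Total: $2,375 + $0 = $2,375.

$2,375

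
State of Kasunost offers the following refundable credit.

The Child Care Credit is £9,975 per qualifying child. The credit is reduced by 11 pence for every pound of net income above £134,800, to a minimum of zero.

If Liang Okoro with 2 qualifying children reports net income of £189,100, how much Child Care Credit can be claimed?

Child Care Credit: base = 2 × £9,975 = £19,950. 11% of the £54,300 excess over £134,800 is £5,973; credit = £19,950 − £5,973 = £13,977.

£13,977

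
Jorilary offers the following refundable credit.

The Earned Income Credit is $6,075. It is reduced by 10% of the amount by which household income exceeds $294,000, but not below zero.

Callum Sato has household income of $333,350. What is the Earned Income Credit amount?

$2,140

Earned Income Credit: 10% of the $39,350 excess over $294,000 is $3,935; credit = $6,075 − $3,935 = $2,140.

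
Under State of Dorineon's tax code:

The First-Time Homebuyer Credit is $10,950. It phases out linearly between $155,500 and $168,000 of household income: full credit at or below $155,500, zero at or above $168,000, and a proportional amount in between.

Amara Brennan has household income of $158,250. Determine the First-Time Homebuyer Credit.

$8,541

First-Time Homebuyer Credit: $158,250 is $2,750 into a $12,500 phase-out range, leaving 9,750/12,500 of the credit: $10,950 × 9,750/12,500 = $8,541.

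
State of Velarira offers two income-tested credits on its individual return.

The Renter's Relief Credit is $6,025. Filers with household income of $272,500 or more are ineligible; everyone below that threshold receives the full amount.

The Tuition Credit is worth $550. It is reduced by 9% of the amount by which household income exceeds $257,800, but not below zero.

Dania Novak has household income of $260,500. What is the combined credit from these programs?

$6,332

Renter's Relief Credit: $260,500 is below the $272,500 cutoff, so the full $6,025 applies.
Tuition Credit: 9% of the $2,700 excess over $257,800 is $243; credit = $550 − $243 = $307.
Total: $6,025 + $307 = $6,332.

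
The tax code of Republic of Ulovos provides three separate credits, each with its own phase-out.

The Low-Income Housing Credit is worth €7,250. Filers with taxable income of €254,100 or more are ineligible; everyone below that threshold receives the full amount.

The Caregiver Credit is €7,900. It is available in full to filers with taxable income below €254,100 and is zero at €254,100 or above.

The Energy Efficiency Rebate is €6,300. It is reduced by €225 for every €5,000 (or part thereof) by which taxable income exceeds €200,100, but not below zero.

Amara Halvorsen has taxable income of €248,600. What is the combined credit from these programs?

€19,200

Low-Income Housing Credit: €248,600 is below the €254,100 cutoff, so the full €7,250 applies.
Caregiver Credit: €248,600 is below the €254,100 cutoff, so the full €7,900 applies.
Energy Efficiency Rebate: income exceeds €200,100 by €48,500, which is 10 full-or-partial €5,000 increments; reduction = 10 × €225 = €2,250, leaving €4,050.
Total: €7,250 + €7,900 + €4,050 = €19,200.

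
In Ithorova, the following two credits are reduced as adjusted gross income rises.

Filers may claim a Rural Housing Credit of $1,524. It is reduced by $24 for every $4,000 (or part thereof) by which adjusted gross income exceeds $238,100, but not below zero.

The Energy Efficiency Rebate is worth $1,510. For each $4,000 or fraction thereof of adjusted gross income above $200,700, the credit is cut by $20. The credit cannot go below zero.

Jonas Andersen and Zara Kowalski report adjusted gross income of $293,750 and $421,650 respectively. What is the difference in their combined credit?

$1,408

Jonas ($293,750): Rural Housing Credit: income exceeds $238,100 by $55,650, which is 14 full-or-partial $4,000 increments; reduction = 14 × $24 = $336, leaving $1,188. Energy Efficiency Rebate: income exceeds $200,700 by $93,050, which is 24 full-or-partial $4,000 increments; reduction = 24 × $20 = $480, leaving $1,030. total $1,188 + $1,030 = $2,218
Zara ($421,650): Rural Housing Credit: income exceeds $238,100 by $183,550, which is 46 full-or-partial $4,000 increments; reduction = 46 × $24 = $1,104, leaving $420. Energy Efficiency Rebate: income exceeds $200,700 by $220,950, which is 56 full-or-partial $4,000 increments; reduction = 56 × $20 = $1,120, leaving $390. total $420 + $390 = $810
Difference: |$2,218 − $810| = $1,408.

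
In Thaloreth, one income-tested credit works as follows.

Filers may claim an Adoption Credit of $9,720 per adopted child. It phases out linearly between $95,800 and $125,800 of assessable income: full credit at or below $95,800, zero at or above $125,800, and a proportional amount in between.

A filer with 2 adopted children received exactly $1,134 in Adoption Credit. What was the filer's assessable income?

$124,050

Full credit = 2 × $9,720 = $19,440.
$1,134 is 1,134/19,440 of the full $19,440, so 18,306/19,440 of the $30,000 range has been used: income = $95,800 + $30,000 × 18,306/19,440 = $124,050.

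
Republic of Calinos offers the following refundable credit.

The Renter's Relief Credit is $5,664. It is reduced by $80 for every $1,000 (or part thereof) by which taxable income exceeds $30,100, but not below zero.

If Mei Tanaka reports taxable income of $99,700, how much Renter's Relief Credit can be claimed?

Renter's Relief Credit: income exceeds $30,100 by $69,600, which is 70 full-or-partial $1,000 increments; reduction = 70 × $80 = $5,600, leaving $64.

$64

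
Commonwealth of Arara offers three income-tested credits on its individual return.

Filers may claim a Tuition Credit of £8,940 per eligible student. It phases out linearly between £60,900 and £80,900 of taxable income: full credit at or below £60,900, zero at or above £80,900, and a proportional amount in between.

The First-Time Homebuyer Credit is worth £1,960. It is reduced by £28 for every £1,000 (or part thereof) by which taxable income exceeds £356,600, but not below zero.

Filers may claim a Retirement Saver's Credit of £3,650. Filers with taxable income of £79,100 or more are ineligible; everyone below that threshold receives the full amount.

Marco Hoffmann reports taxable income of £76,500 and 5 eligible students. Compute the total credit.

Tuition Credit: base = 5 × £8,940 = £44,700. £76,500 is £15,600 into a £20,000 phase-out range, leaving 4,400/20,000 of the credit: £44,700 × 4,400/20,000 = £9,834.
First-Time Homebuyer Credit: £76,500 is at or below the £356,600 threshold, so the full £1,960 applies.
Retirement Saver's Credit: £76,500 is below the £79,100 cutoff, so the full £3,650 applies.
Total: £9,834 + £1,960 + £3,650 = £15,444.

£15,444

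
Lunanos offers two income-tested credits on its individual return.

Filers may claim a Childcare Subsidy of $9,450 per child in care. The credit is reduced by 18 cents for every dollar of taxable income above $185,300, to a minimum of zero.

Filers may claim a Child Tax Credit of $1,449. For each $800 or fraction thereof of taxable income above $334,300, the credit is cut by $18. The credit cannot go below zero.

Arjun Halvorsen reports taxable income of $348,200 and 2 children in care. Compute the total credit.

Childcare Subsidy: base = 2 × $9,450 = $18,900. 18% of the $162,900 excess over $185,300 is $29,322 ≥ base, so the credit is $0.
Child Tax Credit: income exceeds $334,300 by $13,900, which is 18 full-or-partial $800 increments; reduction = 18 × $18 = $324, leaving $1,125.
Total: $0 + $1,125 = $1,125.

$1,125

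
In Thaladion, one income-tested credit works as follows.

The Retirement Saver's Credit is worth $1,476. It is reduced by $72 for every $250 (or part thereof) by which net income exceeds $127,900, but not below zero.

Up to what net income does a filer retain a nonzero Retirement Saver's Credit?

After 20 increments the reduction is 20 × $72 = $1,440, leaving $36; one more increment wipes it out. Increment 20 ends at excess 20 × $250 = $5,000, so the highest qualifying income is $127,900 + $5,000 = $132,900.

$132,900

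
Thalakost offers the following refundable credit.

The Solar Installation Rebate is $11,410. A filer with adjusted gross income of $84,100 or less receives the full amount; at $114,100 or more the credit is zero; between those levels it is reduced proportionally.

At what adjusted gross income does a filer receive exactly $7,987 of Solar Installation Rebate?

$7,987 is 7,987/11,410 of the full $11,410, so 3,423/11,410 of the $30,000 range has been used: income = $84,100 + $30,000 × 3,423/11,410 = $93,100.

$93,100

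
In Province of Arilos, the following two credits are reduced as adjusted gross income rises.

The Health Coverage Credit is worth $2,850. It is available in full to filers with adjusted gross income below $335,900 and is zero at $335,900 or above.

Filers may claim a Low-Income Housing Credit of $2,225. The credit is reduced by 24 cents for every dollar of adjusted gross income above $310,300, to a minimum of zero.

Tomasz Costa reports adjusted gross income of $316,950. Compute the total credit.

$3,479

Health Coverage Credit: $316,950 is below the $335,900 cutoff, so the full $2,850 applies.
Low-Income Housing Credit: 24% of the $6,650 excess over $310,300 is $1,596; credit = $2,225 − $1,596 = $629.
Total: $2,850 + $629 = $3,479.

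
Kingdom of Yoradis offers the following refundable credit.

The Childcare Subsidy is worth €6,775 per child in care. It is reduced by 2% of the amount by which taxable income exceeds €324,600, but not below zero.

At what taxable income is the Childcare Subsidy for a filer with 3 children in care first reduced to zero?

€1,340,850

Full credit = 3 × €6,775 = €20,325.
The credit falls by 2% of each euro above €324,600, so it reaches zero when the excess is €20,325 / 2% = €1,016,250: income = €324,600 + €1,016,250 = €1,340,850.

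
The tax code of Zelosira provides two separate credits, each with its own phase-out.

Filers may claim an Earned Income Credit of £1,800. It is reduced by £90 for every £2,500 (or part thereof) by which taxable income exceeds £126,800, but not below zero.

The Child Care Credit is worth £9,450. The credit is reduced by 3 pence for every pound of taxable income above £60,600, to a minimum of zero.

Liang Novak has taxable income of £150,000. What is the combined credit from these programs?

£7,668

Earned Income Credit: income exceeds £126,800 by £23,200, which is 10 full-or-partial £2,500 increments; reduction = 10 × £90 = £900, leaving £900.
Child Care Credit: 3% of the £89,400 excess over £60,600 is £2,682; credit = £9,450 − £2,682 = £6,768.
Total: £900 + £6,768 = £7,668.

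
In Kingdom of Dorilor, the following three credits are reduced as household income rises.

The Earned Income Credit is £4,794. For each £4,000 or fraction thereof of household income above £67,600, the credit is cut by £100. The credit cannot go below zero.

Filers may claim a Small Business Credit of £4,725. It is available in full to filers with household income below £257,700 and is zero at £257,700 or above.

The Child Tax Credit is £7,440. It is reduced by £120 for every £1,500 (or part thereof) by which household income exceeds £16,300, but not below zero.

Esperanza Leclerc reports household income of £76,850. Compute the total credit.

Earned Income Credit: income exceeds £67,600 by £9,250, which is 3 full-or-partial £4,000 increments; reduction = 3 × £100 = £300, leaving £4,494.
Small Business Credit: £76,850 is below the £257,700 cutoff, so the full £4,725 applies.
Child Tax Credit: income exceeds £16,300 by £60,550, which is 41 full-or-partial £1,500 increments; reduction = 41 × £120 = £4,920, leaving £2,520.
Total: £4,494 + £4,725 + £2,520 = £11,739.

£11,739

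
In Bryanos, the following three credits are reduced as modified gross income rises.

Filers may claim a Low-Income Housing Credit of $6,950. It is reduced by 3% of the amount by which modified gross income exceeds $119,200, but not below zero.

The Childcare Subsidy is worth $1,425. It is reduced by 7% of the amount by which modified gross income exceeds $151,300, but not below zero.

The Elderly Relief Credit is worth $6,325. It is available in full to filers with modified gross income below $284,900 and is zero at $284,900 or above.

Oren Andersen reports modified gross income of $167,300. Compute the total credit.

$12,137

Low-Income Housing Credit: 3% of the $48,100 excess over $119,200 is $1,443; credit = $6,950 − $1,443 = $5,507.
Childcare Subsidy: 7% of the $16,000 excess over $151,300 is $1,120; credit = $1,425 − $1,120 = $305.
Elderly Relief Credit: $167,300 is below the $284,900 cutoff, so the full $6,325 applies.
Total: $5,507 + $305 + $6,325 = $12,137.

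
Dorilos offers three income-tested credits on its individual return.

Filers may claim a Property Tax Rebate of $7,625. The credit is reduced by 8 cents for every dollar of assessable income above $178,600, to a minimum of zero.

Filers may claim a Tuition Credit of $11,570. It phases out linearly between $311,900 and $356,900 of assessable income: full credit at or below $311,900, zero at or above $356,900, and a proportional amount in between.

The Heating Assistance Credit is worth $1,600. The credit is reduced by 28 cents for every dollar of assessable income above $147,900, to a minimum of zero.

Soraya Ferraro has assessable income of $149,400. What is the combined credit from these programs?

Property Tax Rebate: $149,400 is at or below the $178,600 threshold, so the full $7,625 applies.
Tuition Credit: $149,400 is at or below the $311,900 threshold, so the full $11,570 applies.
Heating Assistance Credit: 28% of the $1,500 excess over $147,900 is $420; credit = $1,600 − $420 = $1,180.
Total: $7,625 + $11,570 + $1,180 = $20,375.

$20,375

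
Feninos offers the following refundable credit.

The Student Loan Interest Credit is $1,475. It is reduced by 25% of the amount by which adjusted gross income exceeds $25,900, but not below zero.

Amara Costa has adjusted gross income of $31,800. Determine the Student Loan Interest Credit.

Student Loan Interest Credit: 25% of the $5,900 excess over $25,900 is $1,475 ≥ base, so the credit is $0.

$0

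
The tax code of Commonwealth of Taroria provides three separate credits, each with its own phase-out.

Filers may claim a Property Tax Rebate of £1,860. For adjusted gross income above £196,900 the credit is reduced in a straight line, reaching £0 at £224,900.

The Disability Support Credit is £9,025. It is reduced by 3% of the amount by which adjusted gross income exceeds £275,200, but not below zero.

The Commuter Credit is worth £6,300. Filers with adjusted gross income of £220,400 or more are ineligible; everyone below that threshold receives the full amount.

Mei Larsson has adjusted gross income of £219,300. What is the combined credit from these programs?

£15,697

Property Tax Rebate: £219,300 is £22,400 into a £28,000 phase-out range, leaving 5,600/28,000 of the credit: £1,860 × 5,600/28,000 = £372.
Disability Support Credit: £219,300 is at or below the £275,200 threshold, so the full £9,025 applies.
Commuter Credit: £219,300 is below the £220,400 cutoff, so the full £6,300 applies.
Total: £372 + £9,025 + £6,300 = £15,697.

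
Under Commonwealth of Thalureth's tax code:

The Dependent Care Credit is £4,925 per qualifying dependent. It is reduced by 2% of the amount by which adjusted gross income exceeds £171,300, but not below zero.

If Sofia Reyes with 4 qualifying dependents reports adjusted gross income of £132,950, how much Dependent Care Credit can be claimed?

Dependent Care Credit: base = 4 × £4,925 = £19,700. £132,950 is at or below the £171,300 threshold, so the full £19,700 applies.

£19,700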